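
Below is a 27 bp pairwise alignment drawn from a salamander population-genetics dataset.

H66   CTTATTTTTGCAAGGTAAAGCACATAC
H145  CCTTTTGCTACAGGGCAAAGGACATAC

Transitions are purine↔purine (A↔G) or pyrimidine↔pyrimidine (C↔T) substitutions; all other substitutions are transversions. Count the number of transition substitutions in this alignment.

5

The sequences differ at positions 2 (T/C, transition), 4 (A/T, transversion), 7 (T/G, transversion), 8 (T/C, transition), 10 (G/A, transition), 13 (A/G, transition), 16 (T/C, transition), 21 (C/G, transversion).
Of the 8 differences, 5 transitions and 3 transversions, so the answer is 5.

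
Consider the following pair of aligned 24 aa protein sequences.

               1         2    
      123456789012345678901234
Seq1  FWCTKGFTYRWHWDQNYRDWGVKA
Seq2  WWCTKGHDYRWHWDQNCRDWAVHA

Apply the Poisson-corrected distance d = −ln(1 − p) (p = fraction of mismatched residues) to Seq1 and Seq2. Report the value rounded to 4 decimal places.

0.2877

Differing sites — 1:F/W; 7:F/H; 8:T/D; 17:Y/C; 21:G/A; 23:K/H.
p = 6/24 = 0.250000.
d = −ln(1 − 0.250000) = −ln(0.750000) = 0.2877.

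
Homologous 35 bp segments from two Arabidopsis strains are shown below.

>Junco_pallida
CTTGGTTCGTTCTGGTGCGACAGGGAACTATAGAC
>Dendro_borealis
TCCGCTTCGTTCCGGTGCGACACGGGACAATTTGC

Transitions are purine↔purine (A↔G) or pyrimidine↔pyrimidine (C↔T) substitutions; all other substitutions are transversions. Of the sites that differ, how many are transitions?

The sequences differ at positions 1 (C/T, transition), 2 (T/C, transition), 3 (T/C, transition), 5 (G/C, transversion), 13 (T/C, transition), 23 (G/C, transversion), 26 (A/G, transition), 29 (T/A, transversion), 32 (A/T, transversion), 33 (G/T, transversion), 34 (A/G, transition).
Of the 11 differences, 6 transitions and 5 transversions, so the answer is 6.

6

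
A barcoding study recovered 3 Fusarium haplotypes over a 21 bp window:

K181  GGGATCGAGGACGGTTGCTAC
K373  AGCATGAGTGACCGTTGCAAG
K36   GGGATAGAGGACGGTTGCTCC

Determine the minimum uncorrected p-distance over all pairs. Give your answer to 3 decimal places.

Pairwise Hamming distances:
  K181 vs K373: 9
  K181 vs K36: 2
  K373 vs K36: 10
The smallest is 2 mismatches, between K181 and K36; p = 2/21 = 0.095.

0.095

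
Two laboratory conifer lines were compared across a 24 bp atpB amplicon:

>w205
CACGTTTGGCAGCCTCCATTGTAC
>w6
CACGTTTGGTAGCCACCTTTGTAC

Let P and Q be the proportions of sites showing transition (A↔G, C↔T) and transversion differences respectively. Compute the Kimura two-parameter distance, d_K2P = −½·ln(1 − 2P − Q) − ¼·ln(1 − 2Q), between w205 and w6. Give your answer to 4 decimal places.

Mismatches occur at site 10 (C→T, transition), site 15 (T→A, transversion), site 18 (A→T, transversion).
Of the 3 differences, 1 transition and 2 transversions over 24 sites: P = 1/24 = 0.041667, Q = 2/24 = 0.083333.
d = −0.5·ln(0.833333) − 0.25·ln(0.833334) = −0.5·(-0.182322) − 0.25·(-0.182321) = 0.1367.

0.1367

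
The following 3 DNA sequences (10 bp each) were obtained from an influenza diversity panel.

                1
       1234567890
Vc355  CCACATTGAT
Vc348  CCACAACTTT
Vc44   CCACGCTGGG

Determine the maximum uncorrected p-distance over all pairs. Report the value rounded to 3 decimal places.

Pairwise Hamming distances:
  Vc355 vs Vc348: 4
  Vc355 vs Vc44: 4
  Vc348 vs Vc44: 6
The largest is 6 mismatches, between Vc348 and Vc44; p = 6/10 = 0.600.

0.600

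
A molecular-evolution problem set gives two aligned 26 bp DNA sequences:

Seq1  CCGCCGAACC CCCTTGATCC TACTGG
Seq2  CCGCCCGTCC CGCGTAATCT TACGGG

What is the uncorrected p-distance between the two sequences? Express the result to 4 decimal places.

0.3077

Differing sites — 6:G/C; 7:A/G; 8:A/T; 12:C/G; 14:T/G; 16:G/A; 20:C/T; 24:T/G.
There are 8 differences over 26 sites, so p = 8/26 = 0.3077.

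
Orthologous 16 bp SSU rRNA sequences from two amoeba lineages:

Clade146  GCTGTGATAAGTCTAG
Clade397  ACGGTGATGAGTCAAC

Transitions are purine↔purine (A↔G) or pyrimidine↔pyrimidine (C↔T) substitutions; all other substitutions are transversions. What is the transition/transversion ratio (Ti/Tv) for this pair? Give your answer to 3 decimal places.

The sequences differ at positions 1 (G/A, transition), 3 (T/G, transversion), 9 (A/G, transition), 14 (T/A, transversion), 16 (G/C, transversion).
Of the 5 differences, 2 transitions and 3 transversions, so Ti/Tv = 2/3 = 0.667.

0.667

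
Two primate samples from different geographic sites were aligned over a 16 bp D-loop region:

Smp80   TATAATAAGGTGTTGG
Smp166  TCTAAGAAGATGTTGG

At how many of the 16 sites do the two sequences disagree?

3

Mismatches occur at site 2 (A/C), site 6 (T/G), site 10 (G/A).
That gives 3 mismatches out of 16 aligned sites, so the Hamming distance is 3.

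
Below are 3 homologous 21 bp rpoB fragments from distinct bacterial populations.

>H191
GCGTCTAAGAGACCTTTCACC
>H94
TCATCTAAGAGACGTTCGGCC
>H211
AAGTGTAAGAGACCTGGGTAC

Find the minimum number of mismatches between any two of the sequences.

6

Pairwise Hamming distances:
  H191 vs H94: 6
  H191 vs H211: 8
  H94 vs H211: 9
The smallest is 6, between H191 and H94.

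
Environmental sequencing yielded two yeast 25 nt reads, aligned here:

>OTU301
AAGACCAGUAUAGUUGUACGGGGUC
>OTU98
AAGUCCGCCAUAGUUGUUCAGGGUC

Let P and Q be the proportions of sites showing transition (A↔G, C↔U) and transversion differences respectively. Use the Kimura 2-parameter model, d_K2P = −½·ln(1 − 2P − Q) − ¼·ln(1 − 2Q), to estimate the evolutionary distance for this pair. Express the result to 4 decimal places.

Differing sites — 4:A/U (Tv); 7:A/G (Ti); 8:G/C (Tv); 9:U/C (Ti); 18:A/U (Tv); 20:G/A (Ti).
Of the 6 differences, 3 transitions and 3 transversions over 25 sites: P = 3/25 = 0.120000, Q = 3/25 = 0.120000.
d = −0.5·ln(0.640000) − 0.25·ln(0.760000) = −0.5·(-0.446287) − 0.25·(-0.274437) = 0.2918.

0.2918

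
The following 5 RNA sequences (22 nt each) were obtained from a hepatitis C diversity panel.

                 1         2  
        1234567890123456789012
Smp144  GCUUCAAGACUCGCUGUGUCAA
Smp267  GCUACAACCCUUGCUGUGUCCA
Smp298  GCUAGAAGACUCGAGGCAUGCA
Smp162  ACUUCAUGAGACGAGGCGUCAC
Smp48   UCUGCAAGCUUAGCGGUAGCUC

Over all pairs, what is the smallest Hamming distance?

Pairwise Hamming distances:
  Smp144 vs Smp267: 5
  Smp144 vs Smp298: 8
  Smp144 vs Smp162: 8
  Smp144 vs Smp48: 10
  Smp267 vs Smp298: 9
  Smp267 vs Smp162: 13
  Smp267 vs Smp48: 10
  Smp298 vs Smp162: 10
  Smp298 vs Smp48: 12
  Smp162 vs Smp48: 12
The smallest is 5, between Smp144 and Smp267.

5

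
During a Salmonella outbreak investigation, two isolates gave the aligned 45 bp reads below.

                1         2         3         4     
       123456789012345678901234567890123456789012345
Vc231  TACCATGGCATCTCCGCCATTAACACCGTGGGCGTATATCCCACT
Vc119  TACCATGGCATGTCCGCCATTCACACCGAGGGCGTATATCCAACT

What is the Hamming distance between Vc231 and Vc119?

4

Differing sites — 12:C/G; 22:A/C; 29:T/A; 42:C/A.
That gives 4 mismatches out of 45 aligned sites, so the Hamming distance is 4.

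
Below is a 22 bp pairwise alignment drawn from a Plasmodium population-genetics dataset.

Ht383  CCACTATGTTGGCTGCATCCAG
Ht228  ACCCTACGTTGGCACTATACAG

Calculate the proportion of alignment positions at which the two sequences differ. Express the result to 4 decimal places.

0.3182

The sequences differ at positions 1 (C/A), 3 (A/C), 7 (T/C), 14 (T/A), 15 (G/C), 16 (C/T), 19 (C/A).
There are 7 differences over 22 sites, so p = 7/22 = 0.3182.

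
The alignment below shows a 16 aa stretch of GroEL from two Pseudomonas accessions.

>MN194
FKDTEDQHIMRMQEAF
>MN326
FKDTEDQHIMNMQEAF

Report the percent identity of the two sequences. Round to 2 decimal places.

93.75%

The sequences differ at position 11 (R/N).
15 of the 16 sites match, so the percent identity is 15/16 × 100 = 93.75%.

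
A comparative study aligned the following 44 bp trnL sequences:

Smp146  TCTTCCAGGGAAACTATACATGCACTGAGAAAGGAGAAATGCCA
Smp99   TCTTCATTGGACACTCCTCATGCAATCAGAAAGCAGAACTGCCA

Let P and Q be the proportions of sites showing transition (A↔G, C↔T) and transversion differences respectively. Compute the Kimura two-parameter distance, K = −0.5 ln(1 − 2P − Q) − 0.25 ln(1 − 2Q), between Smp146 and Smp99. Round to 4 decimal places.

Differing sites — 6:C/A (Tv); 7:A/T (Tv); 8:G/T (Tv); 12:A/C (Tv); 16:A/C (Tv); 17:T/C (Ti); 18:A/T (Tv); 25:C/A (Tv); 27:G/C (Tv); 34:G/C (Tv); 39:A/C (Tv).
Of the 11 differences, 1 transition and 10 transversions over 44 sites: P = 1/44 = 0.022727, Q = 10/44 = 0.227273.
d = −0.5·ln(0.727273) − 0.25·ln(0.545454) = −0.5·(-0.318453) − 0.25·(-0.606137) = 0.3108.

0.3108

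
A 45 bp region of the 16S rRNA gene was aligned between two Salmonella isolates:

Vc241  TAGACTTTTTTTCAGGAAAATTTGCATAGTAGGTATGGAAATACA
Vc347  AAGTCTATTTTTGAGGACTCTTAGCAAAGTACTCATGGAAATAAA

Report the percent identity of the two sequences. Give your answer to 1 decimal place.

The sequences differ at positions 1 (T/A), 4 (A/T), 7 (T/A), 13 (C/G), 18 (A/C), 19 (A/T), 20 (A/C), 23 (T/A), 27 (T/A), 32 (G/C), 33 (G/T), 34 (T/C), 44 (C/A).
32 of the 45 sites match, so the percent identity is 32/45 × 100 = 71.1%.

71.1%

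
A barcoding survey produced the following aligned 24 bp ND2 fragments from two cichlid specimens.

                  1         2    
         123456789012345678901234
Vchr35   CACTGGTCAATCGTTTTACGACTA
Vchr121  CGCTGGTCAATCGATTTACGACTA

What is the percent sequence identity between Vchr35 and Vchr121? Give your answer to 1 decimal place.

Differing sites — 2:A/G; 14:T/A.
22 of the 24 sites match, so the percent identity is 22/24 × 100 = 91.7%.

91.7%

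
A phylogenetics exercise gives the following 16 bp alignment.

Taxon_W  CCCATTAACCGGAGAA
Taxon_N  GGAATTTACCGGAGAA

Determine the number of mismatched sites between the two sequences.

4

Differing sites — 1:C/G; 2:C/G; 3:C/A; 7:A/T.
That gives 4 mismatches out of 16 aligned sites, so the Hamming distance is 4.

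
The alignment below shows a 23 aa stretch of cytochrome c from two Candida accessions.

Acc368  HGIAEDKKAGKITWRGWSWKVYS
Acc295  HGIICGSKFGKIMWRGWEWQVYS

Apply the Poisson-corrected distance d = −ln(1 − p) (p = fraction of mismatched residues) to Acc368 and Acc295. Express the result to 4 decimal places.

0.4274

Mismatches occur at site 4 (A/I), site 5 (E/C), site 6 (D/G), site 7 (K/S), site 9 (A/F), site 13 (T/M), site 18 (S/E), site 20 (K/Q).
p = 8/23 = 0.347826.
d = −ln(1 − 0.347826) = −ln(0.652174) = 0.4274.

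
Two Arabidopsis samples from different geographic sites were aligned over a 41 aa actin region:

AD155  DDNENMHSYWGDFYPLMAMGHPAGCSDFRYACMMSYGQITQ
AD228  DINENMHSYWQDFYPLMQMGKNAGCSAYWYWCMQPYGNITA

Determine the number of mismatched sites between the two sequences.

The sequences differ at positions 2 (D/I), 11 (G/Q), 18 (A/Q), 21 (H/K), 22 (P/N), 27 (D/A), 28 (F/Y), 29 (R/W), 31 (A/W), 34 (M/Q), 35 (S/P), 38 (Q/N), 41 (Q/A).
That gives 13 mismatches out of 41 aligned sites, so the Hamming distance is 13.

13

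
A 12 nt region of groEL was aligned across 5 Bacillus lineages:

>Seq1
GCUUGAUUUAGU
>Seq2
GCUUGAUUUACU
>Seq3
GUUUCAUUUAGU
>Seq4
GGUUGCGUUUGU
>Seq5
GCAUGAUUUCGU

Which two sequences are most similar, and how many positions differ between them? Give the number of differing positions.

1

Pairwise Hamming distances:
  Seq1 vs Seq2: 1
  Seq1 vs Seq3: 2
  Seq1 vs Seq4: 4
  Seq1 vs Seq5: 2
  Seq2 vs Seq3: 3
  Seq2 vs Seq4: 5
  Seq2 vs Seq5: 3
  Seq3 vs Seq4: 5
  Seq3 vs Seq5: 4
  Seq4 vs Seq5: 5
The smallest is 1, between Seq1 and Seq2.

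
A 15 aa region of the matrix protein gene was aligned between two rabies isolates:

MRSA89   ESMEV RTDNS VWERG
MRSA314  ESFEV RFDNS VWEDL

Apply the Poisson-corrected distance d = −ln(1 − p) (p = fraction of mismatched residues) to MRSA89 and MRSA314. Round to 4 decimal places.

0.3102

Differing sites — 3:M/F; 7:T/F; 14:R/D; 15:G/L.
p = 4/15 = 0.266667.
d = −ln(1 − 0.266667) = −ln(0.733333) = 0.3102.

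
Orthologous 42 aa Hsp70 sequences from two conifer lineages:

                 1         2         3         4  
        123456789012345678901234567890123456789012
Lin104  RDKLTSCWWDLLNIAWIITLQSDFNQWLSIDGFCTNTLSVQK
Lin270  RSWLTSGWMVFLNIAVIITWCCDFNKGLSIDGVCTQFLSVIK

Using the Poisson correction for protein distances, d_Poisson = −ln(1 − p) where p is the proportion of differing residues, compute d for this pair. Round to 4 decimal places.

0.4796

The sequences differ at positions 2 (D/S), 3 (K/W), 7 (C/G), 9 (W/M), 10 (D/V), 11 (L/F), 16 (W/V), 20 (L/W), 21 (Q/C), 22 (S/C), 26 (Q/K), 27 (W/G), 33 (F/V), 36 (N/Q), 37 (T/F), 41 (Q/I).
p = 16/42 = 0.380952.
d = −ln(1 − 0.380952) = −ln(0.619048) = 0.4796.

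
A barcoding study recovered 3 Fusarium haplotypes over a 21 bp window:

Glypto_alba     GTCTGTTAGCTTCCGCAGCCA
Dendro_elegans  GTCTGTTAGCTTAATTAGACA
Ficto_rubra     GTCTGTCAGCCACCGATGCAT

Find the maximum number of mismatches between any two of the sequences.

Pairwise Hamming distances:
  Glypto_alba vs Dendro_elegans: 5
  Glypto_alba vs Ficto_rubra: 7
  Dendro_elegans vs Ficto_rubra: 11
The largest is 11, between Dendro_elegans and Ficto_rubra.

11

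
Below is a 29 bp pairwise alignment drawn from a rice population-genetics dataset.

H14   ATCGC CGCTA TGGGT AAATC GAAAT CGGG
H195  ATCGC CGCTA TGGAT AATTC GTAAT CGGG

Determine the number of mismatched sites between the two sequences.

Mismatches occur at site 14 (G↔A), site 18 (A↔T), site 22 (A↔T).
That gives 3 mismatches out of 29 aligned sites, so the Hamming distance is 3.

3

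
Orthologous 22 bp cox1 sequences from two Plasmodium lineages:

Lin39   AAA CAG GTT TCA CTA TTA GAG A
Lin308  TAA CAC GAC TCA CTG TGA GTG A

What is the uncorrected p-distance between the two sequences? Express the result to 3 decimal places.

Differing sites — 1:A/T; 6:G/C; 8:T/A; 9:T/C; 15:A/G; 17:T/G; 20:A/T.
There are 7 differences over 22 sites, so p = 7/22 = 0.318.

0.318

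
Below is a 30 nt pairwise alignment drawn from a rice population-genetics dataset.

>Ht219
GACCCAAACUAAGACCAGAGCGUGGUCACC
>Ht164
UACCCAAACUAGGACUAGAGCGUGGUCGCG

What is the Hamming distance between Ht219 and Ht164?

5

Differing sites — 1:G/U; 12:A/G; 16:C/U; 28:A/G; 30:C/G.
That gives 5 mismatches out of 30 aligned sites, so the Hamming distance is 5.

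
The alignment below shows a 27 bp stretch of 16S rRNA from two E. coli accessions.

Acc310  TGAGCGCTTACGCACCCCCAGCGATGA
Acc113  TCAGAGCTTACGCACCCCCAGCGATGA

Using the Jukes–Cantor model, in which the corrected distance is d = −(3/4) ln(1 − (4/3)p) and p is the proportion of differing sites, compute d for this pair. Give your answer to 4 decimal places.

0.0780

Differing sites — 2:G/C; 5:C/A.
p = 2/27 = 0.074074.
d = −0.75 · ln(1 − (4/3)·0.074074) = −0.75 · ln(0.901235) = −0.75 · (-0.103989) = 0.0780.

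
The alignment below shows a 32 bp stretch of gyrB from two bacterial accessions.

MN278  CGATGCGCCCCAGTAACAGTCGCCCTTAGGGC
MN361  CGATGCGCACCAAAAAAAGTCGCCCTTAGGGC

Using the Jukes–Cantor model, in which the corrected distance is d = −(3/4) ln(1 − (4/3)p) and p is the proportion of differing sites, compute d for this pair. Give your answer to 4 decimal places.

Mismatches occur at site 9 (C→A), site 13 (G→A), site 14 (T→A), site 17 (C→A).
p = 4/32 = 0.125000.
d = −0.75 · ln(1 − (4/3)·0.125000) = −0.75 · ln(0.833333) = −0.75 · (-0.182322) = 0.1367.

0.1367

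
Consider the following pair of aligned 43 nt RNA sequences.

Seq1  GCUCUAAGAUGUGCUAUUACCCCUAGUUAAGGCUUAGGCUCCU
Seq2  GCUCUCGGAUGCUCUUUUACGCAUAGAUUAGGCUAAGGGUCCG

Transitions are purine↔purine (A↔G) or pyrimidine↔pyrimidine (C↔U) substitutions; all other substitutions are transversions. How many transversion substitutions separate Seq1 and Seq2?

Mismatches occur at site 6 (A/C, transversion), site 7 (A/G, transition), site 12 (U/C, transition), site 13 (G/U, transversion), site 16 (A/U, transversion), site 21 (C/G, transversion), site 23 (C/A, transversion), site 27 (U/A, transversion), site 29 (A/U, transversion), site 35 (U/A, transversion), site 39 (C/G, transversion), site 43 (U/G, transversion).
Of the 12 differences, 2 transitions and 10 transversions, so the answer is 10.

10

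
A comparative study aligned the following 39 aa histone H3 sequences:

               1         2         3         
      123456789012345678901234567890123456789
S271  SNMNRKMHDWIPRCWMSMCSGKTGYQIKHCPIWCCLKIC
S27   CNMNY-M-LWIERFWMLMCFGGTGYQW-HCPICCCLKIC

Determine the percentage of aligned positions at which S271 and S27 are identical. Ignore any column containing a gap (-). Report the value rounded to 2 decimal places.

Excluding the 3 gap columns leaves 36 comparable sites.
Differing sites — 1:S/C; 5:R/Y; 9:D/L; 12:P/E; 14:C/F; 17:S/L; 20:S/F; 22:K/G; 27:I/W; 33:W/C.
26 of the 36 comparable sites match, so the percent identity is 26/36 × 100 = 72.22%.

72.22%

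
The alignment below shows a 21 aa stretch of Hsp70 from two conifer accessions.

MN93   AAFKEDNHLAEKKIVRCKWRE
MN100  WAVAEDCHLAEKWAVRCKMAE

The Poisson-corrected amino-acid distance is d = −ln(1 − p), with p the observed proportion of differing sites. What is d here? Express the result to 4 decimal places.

The sequences differ at positions 1 (A/W), 3 (F/V), 4 (K/A), 7 (N/C), 13 (K/W), 14 (I/A), 19 (W/M), 20 (R/A).
p = 8/21 = 0.380952.
d = −ln(1 − 0.380952) = −ln(0.619048) = 0.4796.

0.4796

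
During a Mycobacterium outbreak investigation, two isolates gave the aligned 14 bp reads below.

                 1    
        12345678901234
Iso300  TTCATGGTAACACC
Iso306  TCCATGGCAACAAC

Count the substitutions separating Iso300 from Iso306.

Mismatches occur at site 2 (T/C), site 8 (T/C), site 13 (C/A).
That gives 3 mismatches out of 14 aligned sites, so the Hamming distance is 3.

3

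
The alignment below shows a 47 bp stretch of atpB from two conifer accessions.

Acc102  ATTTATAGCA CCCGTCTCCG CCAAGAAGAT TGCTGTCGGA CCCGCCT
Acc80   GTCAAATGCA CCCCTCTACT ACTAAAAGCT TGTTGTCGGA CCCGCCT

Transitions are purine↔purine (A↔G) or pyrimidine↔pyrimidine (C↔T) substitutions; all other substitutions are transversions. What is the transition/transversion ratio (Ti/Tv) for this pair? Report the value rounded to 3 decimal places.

0.444

The sequences differ at positions 1 (A/G, transition), 3 (T/C, transition), 4 (T/A, transversion), 6 (T/A, transversion), 7 (A/T, transversion), 14 (G/C, transversion), 18 (C/A, transversion), 20 (G/T, transversion), 21 (C/A, transversion), 23 (A/T, transversion), 25 (G/A, transition), 29 (A/C, transversion), 33 (C/T, transition).
Of the 13 differences, 4 transitions and 9 transversions, so Ti/Tv = 4/9 = 0.444.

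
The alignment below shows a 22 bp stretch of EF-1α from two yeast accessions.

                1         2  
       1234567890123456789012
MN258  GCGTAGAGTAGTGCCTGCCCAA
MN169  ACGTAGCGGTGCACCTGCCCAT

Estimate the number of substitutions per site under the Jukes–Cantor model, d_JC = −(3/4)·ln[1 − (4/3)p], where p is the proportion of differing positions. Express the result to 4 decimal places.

0.4141

The sequences differ at positions 1 (G/A), 7 (A/C), 9 (T/G), 10 (A/T), 12 (T/C), 13 (G/A), 22 (A/T).
p = 7/22 = 0.318182.
d = −0.75 · ln(1 − (4/3)·0.318182) = −0.75 · ln(0.575757) = −0.75 · (-0.552070) = 0.4141.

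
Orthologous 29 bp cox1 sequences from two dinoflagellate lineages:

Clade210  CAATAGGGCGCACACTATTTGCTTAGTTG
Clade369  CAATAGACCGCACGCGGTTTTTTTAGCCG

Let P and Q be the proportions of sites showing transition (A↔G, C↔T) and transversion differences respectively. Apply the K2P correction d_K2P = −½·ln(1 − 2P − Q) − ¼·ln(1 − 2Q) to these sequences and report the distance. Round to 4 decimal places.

0.4221

Mismatches occur at site 7 (G/A, transition), site 8 (G/C, transversion), site 14 (A/G, transition), site 16 (T/G, transversion), site 17 (A/G, transition), site 21 (G/T, transversion), site 22 (C/T, transition), site 27 (T/C, transition), site 28 (T/C, transition).
Of the 9 differences, 6 transitions and 3 transversions over 29 sites: P = 6/29 = 0.206897, Q = 3/29 = 0.103448.
d = −0.5·ln(0.482758) − 0.25·ln(0.793104) = −0.5·(-0.728240) − 0.25·(-0.231801) = 0.4221.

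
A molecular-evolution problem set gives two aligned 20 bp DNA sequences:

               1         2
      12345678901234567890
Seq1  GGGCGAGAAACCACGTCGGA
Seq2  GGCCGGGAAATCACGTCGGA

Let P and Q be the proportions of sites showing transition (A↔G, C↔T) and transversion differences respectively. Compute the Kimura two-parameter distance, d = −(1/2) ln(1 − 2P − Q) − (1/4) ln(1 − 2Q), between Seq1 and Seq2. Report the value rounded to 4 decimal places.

0.1702

Differing sites — 3:G/C (Tv); 6:A/G (Ti); 11:C/T (Ti).
Of the 3 differences, 2 transitions and 1 transversion over 20 sites: P = 2/20 = 0.100000, Q = 1/20 = 0.050000.
d = −0.5·ln(0.750000) − 0.25·ln(0.900000) = −0.5·(-0.287682) − 0.25·(-0.105361) = 0.1702.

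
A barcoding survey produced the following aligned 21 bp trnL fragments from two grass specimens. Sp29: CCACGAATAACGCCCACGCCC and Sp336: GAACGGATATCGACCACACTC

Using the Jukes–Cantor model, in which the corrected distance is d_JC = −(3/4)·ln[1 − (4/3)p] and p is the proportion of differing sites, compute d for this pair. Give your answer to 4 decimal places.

Differing sites — 1:C/G; 2:C/A; 6:A/G; 10:A/T; 13:C/A; 18:G/A; 20:C/T.
p = 7/21 = 0.333333.
d = −0.75 · ln(1 − (4/3)·0.333333) = −0.75 · ln(0.555556) = −0.75 · (-0.587786) = 0.4408.

0.4408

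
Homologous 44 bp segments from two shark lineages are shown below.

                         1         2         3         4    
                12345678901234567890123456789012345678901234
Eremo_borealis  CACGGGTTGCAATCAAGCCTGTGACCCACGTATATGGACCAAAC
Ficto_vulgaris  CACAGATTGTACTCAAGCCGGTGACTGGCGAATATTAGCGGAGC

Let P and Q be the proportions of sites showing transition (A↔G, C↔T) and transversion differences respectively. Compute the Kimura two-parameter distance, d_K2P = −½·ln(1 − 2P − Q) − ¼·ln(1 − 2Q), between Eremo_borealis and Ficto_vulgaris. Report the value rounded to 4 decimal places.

The sequences differ at positions 4 (G/A, transition), 6 (G/A, transition), 10 (C/T, transition), 12 (A/C, transversion), 20 (T/G, transversion), 26 (C/T, transition), 27 (C/G, transversion), 28 (A/G, transition), 31 (T/A, transversion), 36 (G/T, transversion), 37 (G/A, transition), 38 (A/G, transition), 40 (C/G, transversion), 41 (A/G, transition), 43 (A/G, transition).
Of the 15 differences, 9 transitions and 6 transversions over 44 sites: P = 9/44 = 0.204545, Q = 6/44 = 0.136364.
d = −0.5·ln(0.454546) − 0.25·ln(0.727272) = −0.5·(-0.788456) − 0.25·(-0.318455) = 0.4738.

0.4738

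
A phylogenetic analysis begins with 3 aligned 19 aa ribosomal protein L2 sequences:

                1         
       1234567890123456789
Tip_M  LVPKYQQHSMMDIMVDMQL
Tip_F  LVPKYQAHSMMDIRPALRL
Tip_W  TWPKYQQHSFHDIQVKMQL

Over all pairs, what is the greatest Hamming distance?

10

Pairwise Hamming distances:
  Tip_M vs Tip_F: 6
  Tip_M vs Tip_W: 6
  Tip_F vs Tip_W: 10
The largest is 10, between Tip_F and Tip_W.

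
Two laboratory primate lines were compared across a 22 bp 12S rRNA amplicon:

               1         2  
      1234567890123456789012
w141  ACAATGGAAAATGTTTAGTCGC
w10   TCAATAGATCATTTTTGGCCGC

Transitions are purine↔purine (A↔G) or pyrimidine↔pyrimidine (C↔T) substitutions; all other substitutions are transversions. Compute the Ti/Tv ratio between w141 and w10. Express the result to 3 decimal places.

0.750

Differing sites — 1:A/T (Tv); 6:G/A (Ti); 9:A/T (Tv); 10:A/C (Tv); 13:G/T (Tv); 17:A/G (Ti); 19:T/C (Ti).
Of the 7 differences, 3 transitions and 4 transversions, so Ti/Tv = 3/4 = 0.750.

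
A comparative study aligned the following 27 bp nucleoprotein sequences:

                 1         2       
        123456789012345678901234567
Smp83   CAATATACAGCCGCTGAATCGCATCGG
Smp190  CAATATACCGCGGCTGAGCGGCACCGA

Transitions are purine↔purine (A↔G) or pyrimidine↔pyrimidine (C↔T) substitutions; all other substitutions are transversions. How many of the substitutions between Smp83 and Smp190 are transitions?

Differing sites — 9:A/C (Tv); 12:C/G (Tv); 18:A/G (Ti); 19:T/C (Ti); 20:C/G (Tv); 24:T/C (Ti); 27:G/A (Ti).
Of the 7 differences, 4 transitions and 3 transversions, so the answer is 4.

4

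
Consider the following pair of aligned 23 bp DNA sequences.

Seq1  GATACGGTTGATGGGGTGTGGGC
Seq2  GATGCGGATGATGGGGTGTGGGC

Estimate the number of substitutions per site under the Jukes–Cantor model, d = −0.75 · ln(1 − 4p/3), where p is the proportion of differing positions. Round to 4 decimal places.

0.0924

Differing sites — 4:A/G; 8:T/A.
p = 2/23 = 0.086957.
d = −0.75 · ln(1 − (4/3)·0.086957) = −0.75 · ln(0.884057) = −0.75 · (-0.123234) = 0.0924.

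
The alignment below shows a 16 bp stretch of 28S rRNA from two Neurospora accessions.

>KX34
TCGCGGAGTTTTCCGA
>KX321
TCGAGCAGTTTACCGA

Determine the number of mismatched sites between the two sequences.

Differing sites — 4:C/A; 6:G/C; 12:T/A.
That gives 3 mismatches out of 16 aligned sites, so the Hamming distance is 3.

3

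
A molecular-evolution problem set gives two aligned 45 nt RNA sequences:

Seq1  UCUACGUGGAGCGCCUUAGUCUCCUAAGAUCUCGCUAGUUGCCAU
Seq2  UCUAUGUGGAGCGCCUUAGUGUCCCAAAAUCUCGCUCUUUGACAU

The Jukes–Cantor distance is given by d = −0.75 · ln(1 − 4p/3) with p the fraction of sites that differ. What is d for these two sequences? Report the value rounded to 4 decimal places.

Mismatches occur at site 5 (C/U), site 21 (C/G), site 25 (U/C), site 28 (G/A), site 37 (A/C), site 38 (G/U), site 42 (C/A).
p = 7/45 = 0.155556.
d = −0.75 · ln(1 − (4/3)·0.155556) = −0.75 · ln(0.792592) = −0.75 · (-0.232447) = 0.1743.

0.1743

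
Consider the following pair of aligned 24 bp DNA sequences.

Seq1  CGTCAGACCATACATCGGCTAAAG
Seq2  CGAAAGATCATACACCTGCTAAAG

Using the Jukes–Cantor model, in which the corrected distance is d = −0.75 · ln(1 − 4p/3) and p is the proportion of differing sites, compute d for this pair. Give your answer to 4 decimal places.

The sequences differ at positions 3 (T/A), 4 (C/A), 8 (C/T), 15 (T/C), 17 (G/T).
p = 5/24 = 0.208333.
d = −0.75 · ln(1 − (4/3)·0.208333) = −0.75 · ln(0.722223) = −0.75 · (-0.325421) = 0.2441.

0.2441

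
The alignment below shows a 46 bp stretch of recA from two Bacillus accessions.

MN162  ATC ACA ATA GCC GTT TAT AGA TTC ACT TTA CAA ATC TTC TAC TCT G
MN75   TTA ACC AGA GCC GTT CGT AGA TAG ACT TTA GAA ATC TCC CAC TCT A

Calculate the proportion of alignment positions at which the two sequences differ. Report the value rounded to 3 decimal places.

The sequences differ at positions 1 (A/T), 3 (C/A), 6 (A/C), 8 (T/G), 16 (T/C), 17 (A/G), 23 (T/A), 24 (C/G), 31 (C/G), 38 (T/C), 40 (T/C), 46 (G/A).
There are 12 differences over 46 sites, so p = 12/46 = 0.261.

0.261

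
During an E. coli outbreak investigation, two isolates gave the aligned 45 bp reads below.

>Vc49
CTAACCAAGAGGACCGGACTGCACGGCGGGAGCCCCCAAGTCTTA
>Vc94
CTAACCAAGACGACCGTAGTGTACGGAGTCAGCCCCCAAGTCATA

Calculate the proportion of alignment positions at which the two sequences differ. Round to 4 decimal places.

0.1778

Differing sites — 11:G/C; 17:G/T; 19:C/G; 22:C/T; 27:C/A; 29:G/T; 30:G/C; 43:T/A.
There are 8 differences over 45 sites, so p = 8/45 = 0.1778.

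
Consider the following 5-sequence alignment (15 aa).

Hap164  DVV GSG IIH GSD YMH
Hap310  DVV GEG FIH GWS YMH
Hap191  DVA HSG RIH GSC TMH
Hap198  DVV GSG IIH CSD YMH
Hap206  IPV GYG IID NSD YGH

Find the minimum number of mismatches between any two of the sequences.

Pairwise Hamming distances:
  Hap164 vs Hap310: 4
  Hap164 vs Hap191: 5
  Hap164 vs Hap198: 1
  Hap164 vs Hap206: 6
  Hap310 vs Hap191: 7
  Hap310 vs Hap198: 5
  Hap310 vs Hap206: 9
  Hap191 vs Hap198: 6
  Hap191 vs Hap206: 11
  Hap198 vs Hap206: 6
The smallest is 1, between Hap164 and Hap198.

1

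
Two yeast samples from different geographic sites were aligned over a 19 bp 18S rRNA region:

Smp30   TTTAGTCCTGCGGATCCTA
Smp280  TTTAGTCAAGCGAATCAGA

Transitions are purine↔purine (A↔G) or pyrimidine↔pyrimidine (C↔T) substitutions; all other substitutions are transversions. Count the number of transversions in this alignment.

Differing sites — 8:C/A (Tv); 9:T/A (Tv); 13:G/A (Ti); 17:C/A (Tv); 18:T/G (Tv).
Of the 5 differences, 1 transition and 4 transversions, so the answer is 4.

4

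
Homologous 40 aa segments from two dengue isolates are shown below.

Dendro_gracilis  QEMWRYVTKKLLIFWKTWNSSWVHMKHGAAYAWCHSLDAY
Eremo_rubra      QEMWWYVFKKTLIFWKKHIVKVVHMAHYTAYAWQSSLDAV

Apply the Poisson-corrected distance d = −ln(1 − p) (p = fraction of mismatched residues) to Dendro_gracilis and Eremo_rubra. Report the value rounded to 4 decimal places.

The sequences differ at positions 5 (R/W), 8 (T/F), 11 (L/T), 17 (T/K), 18 (W/H), 19 (N/I), 20 (S/V), 21 (S/K), 22 (W/V), 26 (K/A), 28 (G/Y), 29 (A/T), 34 (C/Q), 35 (H/S), 40 (Y/V).
p = 15/40 = 0.375000.
d = −ln(1 − 0.375000) = −ln(0.625000) = 0.4700.

0.4700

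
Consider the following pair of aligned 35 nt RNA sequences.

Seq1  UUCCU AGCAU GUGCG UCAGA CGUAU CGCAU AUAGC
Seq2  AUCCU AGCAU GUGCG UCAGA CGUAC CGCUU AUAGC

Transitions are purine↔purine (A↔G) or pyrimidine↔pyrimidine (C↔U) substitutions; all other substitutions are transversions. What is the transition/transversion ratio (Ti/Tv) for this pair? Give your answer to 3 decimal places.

Mismatches occur at site 1 (U/A, transversion), site 25 (U/C, transition), site 29 (A/U, transversion).
Of the 3 differences, 1 transition and 2 transversions, so Ti/Tv = 1/2 = 0.500.

0.500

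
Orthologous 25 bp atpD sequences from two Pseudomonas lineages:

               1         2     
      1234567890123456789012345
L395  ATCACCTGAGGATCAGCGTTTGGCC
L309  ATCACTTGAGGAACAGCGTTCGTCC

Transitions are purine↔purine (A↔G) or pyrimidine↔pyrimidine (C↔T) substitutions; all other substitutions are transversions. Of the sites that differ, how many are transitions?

Mismatches occur at site 6 (C↔T, transition), site 13 (T↔A, transversion), site 21 (T↔C, transition), site 23 (G↔T, transversion).
Of the 4 differences, 2 transitions and 2 transversions, so the answer is 2.

2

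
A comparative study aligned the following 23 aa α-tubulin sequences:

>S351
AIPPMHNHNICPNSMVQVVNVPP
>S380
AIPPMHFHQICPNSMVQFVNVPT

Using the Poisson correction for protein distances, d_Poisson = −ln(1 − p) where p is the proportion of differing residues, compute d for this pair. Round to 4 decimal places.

Mismatches occur at site 7 (N/F), site 9 (N/Q), site 18 (V/F), site 23 (P/T).
p = 4/23 = 0.173913.
d = −ln(1 − 0.173913) = −ln(0.826087) = 0.1911.

0.1911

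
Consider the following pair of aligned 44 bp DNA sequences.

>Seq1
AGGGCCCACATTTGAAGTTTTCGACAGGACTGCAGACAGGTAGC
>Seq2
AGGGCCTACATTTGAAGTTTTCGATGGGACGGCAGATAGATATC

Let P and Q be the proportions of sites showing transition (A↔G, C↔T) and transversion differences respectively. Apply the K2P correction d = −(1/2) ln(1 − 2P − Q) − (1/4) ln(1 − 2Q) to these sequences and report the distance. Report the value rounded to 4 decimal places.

0.1831

The sequences differ at positions 7 (C/T, transition), 25 (C/T, transition), 26 (A/G, transition), 31 (T/G, transversion), 37 (C/T, transition), 40 (G/A, transition), 43 (G/T, transversion).
Of the 7 differences, 5 transitions and 2 transversions over 44 sites: P = 5/44 = 0.113636, Q = 2/44 = 0.045455.
d = −0.5·ln(0.727273) − 0.25·ln(0.909090) = −0.5·(-0.318453) − 0.25·(-0.095311) = 0.1831.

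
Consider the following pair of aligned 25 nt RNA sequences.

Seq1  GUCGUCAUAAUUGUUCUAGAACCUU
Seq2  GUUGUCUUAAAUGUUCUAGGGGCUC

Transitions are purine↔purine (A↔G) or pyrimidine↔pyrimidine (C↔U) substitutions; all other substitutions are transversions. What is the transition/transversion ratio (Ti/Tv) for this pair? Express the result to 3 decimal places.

Differing sites — 3:C/U (Ti); 7:A/U (Tv); 11:U/A (Tv); 20:A/G (Ti); 21:A/G (Ti); 22:C/G (Tv); 25:U/C (Ti).
Of the 7 differences, 4 transitions and 3 transversions, so Ti/Tv = 4/3 = 1.333.

1.333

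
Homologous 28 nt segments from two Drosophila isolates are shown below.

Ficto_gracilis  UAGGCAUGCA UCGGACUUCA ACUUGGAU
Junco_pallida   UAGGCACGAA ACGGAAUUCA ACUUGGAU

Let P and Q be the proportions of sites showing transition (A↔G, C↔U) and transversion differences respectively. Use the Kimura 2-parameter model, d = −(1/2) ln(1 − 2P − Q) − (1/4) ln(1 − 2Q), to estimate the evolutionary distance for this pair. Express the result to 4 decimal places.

The sequences differ at positions 7 (U/C, transition), 9 (C/A, transversion), 11 (U/A, transversion), 16 (C/A, transversion).
Of the 4 differences, 1 transition and 3 transversions over 28 sites: P = 1/28 = 0.035714, Q = 3/28 = 0.107143.
d = −0.5·ln(0.821429) − 0.25·ln(0.785714) = −0.5·(-0.196710) − 0.25·(-0.241162) = 0.1586.

0.1586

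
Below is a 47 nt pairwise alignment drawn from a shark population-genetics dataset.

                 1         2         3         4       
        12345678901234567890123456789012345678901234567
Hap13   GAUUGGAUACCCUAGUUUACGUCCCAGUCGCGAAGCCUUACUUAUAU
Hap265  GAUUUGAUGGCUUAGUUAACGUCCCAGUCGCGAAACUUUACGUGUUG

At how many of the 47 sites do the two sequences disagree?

11

Differing sites — 5:G/U; 9:A/G; 10:C/G; 12:C/U; 18:U/A; 35:G/A; 37:C/U; 42:U/G; 44:A/G; 46:A/U; 47:U/G.
That gives 11 mismatches out of 47 aligned sites, so the Hamming distance is 11.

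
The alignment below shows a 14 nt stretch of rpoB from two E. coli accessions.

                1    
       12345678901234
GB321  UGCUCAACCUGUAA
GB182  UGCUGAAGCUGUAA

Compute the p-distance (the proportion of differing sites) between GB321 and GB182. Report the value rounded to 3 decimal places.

0.143

Differing sites — 5:C/G; 8:C/G.
There are 2 differences over 14 sites, so p = 2/14 = 0.143.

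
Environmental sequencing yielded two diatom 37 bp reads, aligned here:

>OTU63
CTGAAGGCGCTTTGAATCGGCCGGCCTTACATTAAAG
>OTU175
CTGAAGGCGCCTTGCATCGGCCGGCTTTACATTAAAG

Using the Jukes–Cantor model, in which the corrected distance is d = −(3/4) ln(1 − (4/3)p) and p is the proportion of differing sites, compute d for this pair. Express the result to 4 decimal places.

Mismatches occur at site 11 (T/C), site 15 (A/C), site 26 (C/T).
p = 3/37 = 0.081081.
d = −0.75 · ln(1 − (4/3)·0.081081) = −0.75 · ln(0.891892) = −0.75 · (-0.114410) = 0.0858.

0.0858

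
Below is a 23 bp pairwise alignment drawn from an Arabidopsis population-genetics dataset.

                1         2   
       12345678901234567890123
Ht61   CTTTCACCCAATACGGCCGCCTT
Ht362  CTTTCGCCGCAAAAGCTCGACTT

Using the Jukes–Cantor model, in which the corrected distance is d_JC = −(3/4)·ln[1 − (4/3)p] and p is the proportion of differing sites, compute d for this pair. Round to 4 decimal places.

0.4674

Differing sites — 6:A/G; 9:C/G; 10:A/C; 12:T/A; 14:C/A; 16:G/C; 17:C/T; 20:C/A.
p = 8/23 = 0.347826.
d = −0.75 · ln(1 − (4/3)·0.347826) = −0.75 · ln(0.536232) = −0.75 · (-0.623188) = 0.4674.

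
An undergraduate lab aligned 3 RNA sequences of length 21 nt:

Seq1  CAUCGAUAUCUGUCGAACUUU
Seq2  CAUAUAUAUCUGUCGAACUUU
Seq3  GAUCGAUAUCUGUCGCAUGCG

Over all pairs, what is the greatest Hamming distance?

Pairwise Hamming distances:
  Seq1 vs Seq2: 2
  Seq1 vs Seq3: 6
  Seq2 vs Seq3: 8
The largest is 8, between Seq2 and Seq3.

8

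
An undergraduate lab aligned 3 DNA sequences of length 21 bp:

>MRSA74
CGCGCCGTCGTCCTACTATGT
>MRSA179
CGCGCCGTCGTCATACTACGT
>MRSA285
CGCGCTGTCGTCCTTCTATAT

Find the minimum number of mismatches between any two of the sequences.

Pairwise Hamming distances:
  MRSA74 vs MRSA179: 2
  MRSA74 vs MRSA285: 3
  MRSA179 vs MRSA285: 5
The smallest is 2, between MRSA74 and MRSA179.

2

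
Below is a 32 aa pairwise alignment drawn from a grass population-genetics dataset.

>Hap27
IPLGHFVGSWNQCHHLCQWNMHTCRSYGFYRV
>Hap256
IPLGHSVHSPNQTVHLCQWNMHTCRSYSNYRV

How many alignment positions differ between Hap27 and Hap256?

Mismatches occur at site 6 (F→S), site 8 (G→H), site 10 (W→P), site 13 (C→T), site 14 (H→V), site 28 (G→S), site 29 (F→N).
That gives 7 mismatches out of 32 aligned sites, so the Hamming distance is 7.

7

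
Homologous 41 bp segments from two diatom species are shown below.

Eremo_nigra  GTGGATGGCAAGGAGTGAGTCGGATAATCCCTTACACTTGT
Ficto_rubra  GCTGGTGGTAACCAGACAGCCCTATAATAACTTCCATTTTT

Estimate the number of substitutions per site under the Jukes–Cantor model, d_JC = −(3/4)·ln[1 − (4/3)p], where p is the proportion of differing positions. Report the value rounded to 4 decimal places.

The sequences differ at positions 2 (T/C), 3 (G/T), 5 (A/G), 9 (C/T), 12 (G/C), 13 (G/C), 16 (T/A), 17 (G/C), 20 (T/C), 22 (G/C), 23 (G/T), 29 (C/A), 30 (C/A), 34 (A/C), 37 (C/T), 40 (G/T).
p = 16/41 = 0.390244.
d = −0.75 · ln(1 − (4/3)·0.390244) = −0.75 · ln(0.479675) = −0.75 · (-0.734646) = 0.5510.

0.5510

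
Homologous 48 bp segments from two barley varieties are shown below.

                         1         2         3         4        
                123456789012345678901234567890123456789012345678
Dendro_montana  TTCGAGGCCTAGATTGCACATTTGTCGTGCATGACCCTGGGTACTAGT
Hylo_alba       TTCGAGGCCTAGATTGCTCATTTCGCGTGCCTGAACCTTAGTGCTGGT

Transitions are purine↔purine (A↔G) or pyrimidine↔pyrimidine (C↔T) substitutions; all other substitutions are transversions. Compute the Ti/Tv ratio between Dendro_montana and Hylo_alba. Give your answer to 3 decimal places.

0.500

Differing sites — 18:A/T (Tv); 24:G/C (Tv); 25:T/G (Tv); 31:A/C (Tv); 35:C/A (Tv); 39:G/T (Tv); 40:G/A (Ti); 43:A/G (Ti); 46:A/G (Ti).
Of the 9 differences, 3 transitions and 6 transversions, so Ti/Tv = 3/6 = 0.500.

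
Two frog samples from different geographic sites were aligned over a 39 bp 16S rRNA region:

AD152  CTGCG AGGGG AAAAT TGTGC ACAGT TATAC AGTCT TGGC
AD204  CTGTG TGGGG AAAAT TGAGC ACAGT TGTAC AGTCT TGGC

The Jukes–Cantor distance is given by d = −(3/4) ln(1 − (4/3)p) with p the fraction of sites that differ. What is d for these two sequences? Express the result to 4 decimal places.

Mismatches occur at site 4 (C→T), site 6 (A→T), site 18 (T→A), site 27 (A→G).
p = 4/39 = 0.102564.
d = −0.75 · ln(1 − (4/3)·0.102564) = −0.75 · ln(0.863248) = −0.75 · (-0.147053) = 0.1103.

0.1103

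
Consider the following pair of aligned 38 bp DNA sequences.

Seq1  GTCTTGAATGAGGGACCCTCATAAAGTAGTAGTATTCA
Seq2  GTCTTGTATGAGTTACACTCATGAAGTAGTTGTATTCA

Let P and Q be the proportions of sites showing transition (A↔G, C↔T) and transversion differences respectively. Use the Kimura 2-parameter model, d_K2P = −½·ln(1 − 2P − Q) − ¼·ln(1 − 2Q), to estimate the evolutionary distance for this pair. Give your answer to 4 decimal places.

The sequences differ at positions 7 (A/T, transversion), 13 (G/T, transversion), 14 (G/T, transversion), 17 (C/A, transversion), 23 (A/G, transition), 31 (A/T, transversion).
Of the 6 differences, 1 transition and 5 transversions over 38 sites: P = 1/38 = 0.026316, Q = 5/38 = 0.131579.
d = −0.5·ln(0.815789) − 0.25·ln(0.736842) = −0.5·(-0.203600) − 0.25·(-0.305382) = 0.1781.

0.1781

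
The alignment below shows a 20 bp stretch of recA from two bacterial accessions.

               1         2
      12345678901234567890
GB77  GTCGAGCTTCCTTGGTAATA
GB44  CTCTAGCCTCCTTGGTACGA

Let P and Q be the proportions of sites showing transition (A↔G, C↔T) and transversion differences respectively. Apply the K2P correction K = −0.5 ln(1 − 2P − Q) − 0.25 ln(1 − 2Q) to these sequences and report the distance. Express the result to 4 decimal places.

0.3060

Differing sites — 1:G/C (Tv); 4:G/T (Tv); 8:T/C (Ti); 18:A/C (Tv); 19:T/G (Tv).
Of the 5 differences, 1 transition and 4 transversions over 20 sites: P = 1/20 = 0.050000, Q = 4/20 = 0.200000.
d = −0.5·ln(0.700000) − 0.25·ln(0.600000) = −0.5·(-0.356675) − 0.25·(-0.510826) = 0.3060.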